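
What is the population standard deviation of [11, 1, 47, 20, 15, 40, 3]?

16.4043

Step 1: Compute the mean: 19.5714
Step 2: Sum of squared deviations from the mean: 1883.7143
Step 3: Population variance = 1883.7143 / 7 = 269.102
Step 4: Standard deviation = sqrt(269.102) = 16.4043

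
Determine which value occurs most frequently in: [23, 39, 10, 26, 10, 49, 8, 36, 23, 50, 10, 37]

10

Step 1: Count the frequency of each value:
  8: appears 1 time(s)
  10: appears 3 time(s)
  23: appears 2 time(s)
  26: appears 1 time(s)
  36: appears 1 time(s)
  37: appears 1 time(s)
  39: appears 1 time(s)
  49: appears 1 time(s)
  50: appears 1 time(s)
Step 2: The value 10 appears most frequently (3 times).
Step 3: Mode = 10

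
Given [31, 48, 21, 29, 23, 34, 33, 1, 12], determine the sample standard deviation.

13.627

Step 1: Compute the mean: 25.7778
Step 2: Sum of squared deviations from the mean: 1485.5556
Step 3: Sample variance = 1485.5556 / 8 = 185.6944
Step 4: Standard deviation = sqrt(185.6944) = 13.627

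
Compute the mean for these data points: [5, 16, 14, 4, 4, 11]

9

Step 1: Sum all values: 5 + 16 + 14 + 4 + 4 + 11 = 54
Step 2: Count the number of values: n = 6
Step 3: Mean = sum / n = 54 / 6 = 9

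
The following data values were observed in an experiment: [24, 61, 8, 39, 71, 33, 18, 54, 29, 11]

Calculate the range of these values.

63

Step 1: Identify the maximum value: max = 71
Step 2: Identify the minimum value: min = 8
Step 3: Range = max - min = 71 - 8 = 63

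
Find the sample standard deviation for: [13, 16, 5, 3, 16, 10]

5.5408

Step 1: Compute the mean: 10.5
Step 2: Sum of squared deviations from the mean: 153.5
Step 3: Sample variance = 153.5 / 5 = 30.7
Step 4: Standard deviation = sqrt(30.7) = 5.5408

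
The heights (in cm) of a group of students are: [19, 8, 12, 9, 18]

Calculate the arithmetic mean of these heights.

13.2

Step 1: Sum all values: 19 + 8 + 12 + 9 + 18 = 66
Step 2: Count the number of values: n = 5
Step 3: Mean = sum / n = 66 / 5 = 13.2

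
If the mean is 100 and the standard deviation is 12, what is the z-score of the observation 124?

2

Step 1: Recall the z-score formula: z = (x - mu) / sigma
Step 2: Substitute values: z = (124 - 100) / 12
Step 3: z = 24 / 12 = 2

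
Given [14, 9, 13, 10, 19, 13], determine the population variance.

10.3333

Step 1: Compute the mean: (14 + 9 + 13 + 10 + 19 + 13) / 6 = 13
Step 2: Compute squared deviations from the mean:
  (14 - 13)^2 = 1
  (9 - 13)^2 = 16
  (13 - 13)^2 = 0
  (10 - 13)^2 = 9
  (19 - 13)^2 = 36
  (13 - 13)^2 = 0
Step 3: Sum of squared deviations = 62
Step 4: Population variance = 62 / 6 = 10.3333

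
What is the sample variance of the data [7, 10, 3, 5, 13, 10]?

13.6

Step 1: Compute the mean: (7 + 10 + 3 + 5 + 13 + 10) / 6 = 8
Step 2: Compute squared deviations from the mean:
  (7 - 8)^2 = 1
  (10 - 8)^2 = 4
  (3 - 8)^2 = 25
  (5 - 8)^2 = 9
  (13 - 8)^2 = 25
  (10 - 8)^2 = 4
Step 3: Sum of squared deviations = 68
Step 4: Sample variance = 68 / 5 = 13.6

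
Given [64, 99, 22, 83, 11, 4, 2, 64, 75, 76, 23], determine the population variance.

1142.7934

Step 1: Compute the mean: (64 + 99 + 22 + 83 + 11 + 4 + 2 + 64 + 75 + 76 + 23) / 11 = 47.5455
Step 2: Compute squared deviations from the mean:
  (64 - 47.5455)^2 = 270.7521
  (99 - 47.5455)^2 = 2647.5702
  (22 - 47.5455)^2 = 652.5702
  (83 - 47.5455)^2 = 1257.0248
  (11 - 47.5455)^2 = 1335.5702
  (4 - 47.5455)^2 = 1896.2066
  (2 - 47.5455)^2 = 2074.3884
  (64 - 47.5455)^2 = 270.7521
  (75 - 47.5455)^2 = 753.7521
  (76 - 47.5455)^2 = 809.6612
  (23 - 47.5455)^2 = 602.4793
Step 3: Sum of squared deviations = 12570.7273
Step 4: Population variance = 12570.7273 / 11 = 1142.7934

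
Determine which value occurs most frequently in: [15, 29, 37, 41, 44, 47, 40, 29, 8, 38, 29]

29

Step 1: Count the frequency of each value:
  8: appears 1 time(s)
  15: appears 1 time(s)
  29: appears 3 time(s)
  37: appears 1 time(s)
  38: appears 1 time(s)
  40: appears 1 time(s)
  41: appears 1 time(s)
  44: appears 1 time(s)
  47: appears 1 time(s)
Step 2: The value 29 appears most frequently (3 times).
Step 3: Mode = 29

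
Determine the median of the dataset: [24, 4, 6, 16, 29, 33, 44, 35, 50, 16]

26.5

Step 1: Sort the data in ascending order: [4, 6, 16, 16, 24, 29, 33, 35, 44, 50]
Step 2: The number of values is n = 10.
Step 3: Since n is even, the median is the average of positions 5 and 6:
  Median = (24 + 29) / 2 = 26.5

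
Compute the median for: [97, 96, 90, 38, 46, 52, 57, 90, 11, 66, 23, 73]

61.5

Step 1: Sort the data in ascending order: [11, 23, 38, 46, 52, 57, 66, 73, 90, 90, 96, 97]
Step 2: The number of values is n = 12.
Step 3: Since n is even, the median is the average of positions 6 and 7:
  Median = (57 + 66) / 2 = 61.5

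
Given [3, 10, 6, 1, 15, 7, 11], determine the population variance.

19.9592

Step 1: Compute the mean: (3 + 10 + 6 + 1 + 15 + 7 + 11) / 7 = 7.5714
Step 2: Compute squared deviations from the mean:
  (3 - 7.5714)^2 = 20.898
  (10 - 7.5714)^2 = 5.898
  (6 - 7.5714)^2 = 2.4694
  (1 - 7.5714)^2 = 43.1837
  (15 - 7.5714)^2 = 55.1837
  (7 - 7.5714)^2 = 0.3265
  (11 - 7.5714)^2 = 11.7551
Step 3: Sum of squared deviations = 139.7143
Step 4: Population variance = 139.7143 / 7 = 19.9592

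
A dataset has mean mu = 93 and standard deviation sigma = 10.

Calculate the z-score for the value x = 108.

1.5

Step 1: Recall the z-score formula: z = (x - mu) / sigma
Step 2: Substitute values: z = (108 - 93) / 10
Step 3: z = 15 / 10 = 1.5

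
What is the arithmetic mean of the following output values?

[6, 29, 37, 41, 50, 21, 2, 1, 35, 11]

23.3

Step 1: Sum all values: 6 + 29 + 37 + 41 + 50 + 21 + 2 + 1 + 35 + 11 = 233
Step 2: Count the number of values: n = 10
Step 3: Mean = sum / n = 233 / 10 = 23.3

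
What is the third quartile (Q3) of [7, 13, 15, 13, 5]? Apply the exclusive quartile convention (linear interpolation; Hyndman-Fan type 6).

14

Step 1: Sort the data: [5, 7, 13, 13, 15]
Step 2: n = 5
Step 3: Using the exclusive quartile method:
  Q1 = 6
  Q2 (median) = 13
  Q3 = 14
  IQR = Q3 - Q1 = 14 - 6 = 8
Step 4: Q3 = 14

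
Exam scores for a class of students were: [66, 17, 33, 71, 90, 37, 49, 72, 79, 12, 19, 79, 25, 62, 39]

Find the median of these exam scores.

49

Step 1: Sort the data in ascending order: [12, 17, 19, 25, 33, 37, 39, 49, 62, 66, 71, 72, 79, 79, 90]
Step 2: The number of values is n = 15.
Step 3: Since n is odd, the median is the middle value at position 8: 49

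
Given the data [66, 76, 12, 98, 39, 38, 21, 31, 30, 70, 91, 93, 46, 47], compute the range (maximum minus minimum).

86

Step 1: Identify the maximum value: max = 98
Step 2: Identify the minimum value: min = 12
Step 3: Range = max - min = 98 - 12 = 86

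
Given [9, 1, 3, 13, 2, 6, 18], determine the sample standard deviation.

6.2944

Step 1: Compute the mean: 7.4286
Step 2: Sum of squared deviations from the mean: 237.7143
Step 3: Sample variance = 237.7143 / 6 = 39.619
Step 4: Standard deviation = sqrt(39.619) = 6.2944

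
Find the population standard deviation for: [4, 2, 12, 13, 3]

4.7074

Step 1: Compute the mean: 6.8
Step 2: Sum of squared deviations from the mean: 110.8
Step 3: Population variance = 110.8 / 5 = 22.16
Step 4: Standard deviation = sqrt(22.16) = 4.7074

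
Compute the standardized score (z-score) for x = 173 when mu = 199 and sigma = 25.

-1.04

Step 1: Recall the z-score formula: z = (x - mu) / sigma
Step 2: Substitute values: z = (173 - 199) / 25
Step 3: z = -26 / 25 = -1.04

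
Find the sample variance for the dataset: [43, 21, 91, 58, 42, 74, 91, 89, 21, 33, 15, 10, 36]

881.3333

Step 1: Compute the mean: (43 + 21 + 91 + 58 + 42 + 74 + 91 + 89 + 21 + 33 + 15 + 10 + 36) / 13 = 48
Step 2: Compute squared deviations from the mean:
  (43 - 48)^2 = 25
  (21 - 48)^2 = 729
  (91 - 48)^2 = 1849
  (58 - 48)^2 = 100
  (42 - 48)^2 = 36
  (74 - 48)^2 = 676
  (91 - 48)^2 = 1849
  (89 - 48)^2 = 1681
  (21 - 48)^2 = 729
  (33 - 48)^2 = 225
  (15 - 48)^2 = 1089
  (10 - 48)^2 = 1444
  (36 - 48)^2 = 144
Step 3: Sum of squared deviations = 10576
Step 4: Sample variance = 10576 / 12 = 881.3333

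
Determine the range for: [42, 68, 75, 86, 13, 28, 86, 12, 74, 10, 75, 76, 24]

76

Step 1: Identify the maximum value: max = 86
Step 2: Identify the minimum value: min = 10
Step 3: Range = max - min = 86 - 10 = 76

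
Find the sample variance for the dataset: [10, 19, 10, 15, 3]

36.3

Step 1: Compute the mean: (10 + 19 + 10 + 15 + 3) / 5 = 11.4
Step 2: Compute squared deviations from the mean:
  (10 - 11.4)^2 = 1.96
  (19 - 11.4)^2 = 57.76
  (10 - 11.4)^2 = 1.96
  (15 - 11.4)^2 = 12.96
  (3 - 11.4)^2 = 70.56
Step 3: Sum of squared deviations = 145.2
Step 4: Sample variance = 145.2 / 4 = 36.3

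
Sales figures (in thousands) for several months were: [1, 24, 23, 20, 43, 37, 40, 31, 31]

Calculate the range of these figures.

42

Step 1: Identify the maximum value: max = 43
Step 2: Identify the minimum value: min = 1
Step 3: Range = max - min = 43 - 1 = 42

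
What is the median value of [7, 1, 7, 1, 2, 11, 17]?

7

Step 1: Sort the data in ascending order: [1, 1, 2, 7, 7, 11, 17]
Step 2: The number of values is n = 7.
Step 3: Since n is odd, the median is the middle value at position 4: 7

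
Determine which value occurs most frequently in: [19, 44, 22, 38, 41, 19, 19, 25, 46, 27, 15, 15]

19

Step 1: Count the frequency of each value:
  15: appears 2 time(s)
  19: appears 3 time(s)
  22: appears 1 time(s)
  25: appears 1 time(s)
  27: appears 1 time(s)
  38: appears 1 time(s)
  41: appears 1 time(s)
  44: appears 1 time(s)
  46: appears 1 time(s)
Step 2: The value 19 appears most frequently (3 times).
Step 3: Mode = 19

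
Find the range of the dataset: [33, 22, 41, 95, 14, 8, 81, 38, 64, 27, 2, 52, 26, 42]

93

Step 1: Identify the maximum value: max = 95
Step 2: Identify the minimum value: min = 2
Step 3: Range = max - min = 95 - 2 = 93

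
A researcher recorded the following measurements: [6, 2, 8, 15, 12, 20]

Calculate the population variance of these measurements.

35.25

Step 1: Compute the mean: (6 + 2 + 8 + 15 + 12 + 20) / 6 = 10.5
Step 2: Compute squared deviations from the mean:
  (6 - 10.5)^2 = 20.25
  (2 - 10.5)^2 = 72.25
  (8 - 10.5)^2 = 6.25
  (15 - 10.5)^2 = 20.25
  (12 - 10.5)^2 = 2.25
  (20 - 10.5)^2 = 90.25
Step 3: Sum of squared deviations = 211.5
Step 4: Population variance = 211.5 / 6 = 35.25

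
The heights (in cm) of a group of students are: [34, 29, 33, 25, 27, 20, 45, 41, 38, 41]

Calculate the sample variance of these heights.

64.6778

Step 1: Compute the mean: (34 + 29 + 33 + 25 + 27 + 20 + 45 + 41 + 38 + 41) / 10 = 33.3
Step 2: Compute squared deviations from the mean:
  (34 - 33.3)^2 = 0.49
  (29 - 33.3)^2 = 18.49
  (33 - 33.3)^2 = 0.09
  (25 - 33.3)^2 = 68.89
  (27 - 33.3)^2 = 39.69
  (20 - 33.3)^2 = 176.89
  (45 - 33.3)^2 = 136.89
  (41 - 33.3)^2 = 59.29
  (38 - 33.3)^2 = 22.09
  (41 - 33.3)^2 = 59.29
Step 3: Sum of squared deviations = 582.1
Step 4: Sample variance = 582.1 / 9 = 64.6778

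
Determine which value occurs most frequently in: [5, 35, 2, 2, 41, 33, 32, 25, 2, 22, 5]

2

Step 1: Count the frequency of each value:
  2: appears 3 time(s)
  5: appears 2 time(s)
  22: appears 1 time(s)
  25: appears 1 time(s)
  32: appears 1 time(s)
  33: appears 1 time(s)
  35: appears 1 time(s)
  41: appears 1 time(s)
Step 2: The value 2 appears most frequently (3 times).
Step 3: Mode = 2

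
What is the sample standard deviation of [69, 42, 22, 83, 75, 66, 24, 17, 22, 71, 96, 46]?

27.3201

Step 1: Compute the mean: 52.75
Step 2: Sum of squared deviations from the mean: 8210.25
Step 3: Sample variance = 8210.25 / 11 = 746.3864
Step 4: Standard deviation = sqrt(746.3864) = 27.3201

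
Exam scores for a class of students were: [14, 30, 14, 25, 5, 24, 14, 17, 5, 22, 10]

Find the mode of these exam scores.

14

Step 1: Count the frequency of each value:
  5: appears 2 time(s)
  10: appears 1 time(s)
  14: appears 3 time(s)
  17: appears 1 time(s)
  22: appears 1 time(s)
  24: appears 1 time(s)
  25: appears 1 time(s)
  30: appears 1 time(s)
Step 2: The value 14 appears most frequently (3 times).
Step 3: Mode = 14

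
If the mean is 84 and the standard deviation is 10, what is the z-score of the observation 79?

-0.5

Step 1: Recall the z-score formula: z = (x - mu) / sigma
Step 2: Substitute values: z = (79 - 84) / 10
Step 3: z = -5 / 10 = -0.5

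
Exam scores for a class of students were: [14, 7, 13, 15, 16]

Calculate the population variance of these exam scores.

10

Step 1: Compute the mean: (14 + 7 + 13 + 15 + 16) / 5 = 13
Step 2: Compute squared deviations from the mean:
  (14 - 13)^2 = 1
  (7 - 13)^2 = 36
  (13 - 13)^2 = 0
  (15 - 13)^2 = 4
  (16 - 13)^2 = 9
Step 3: Sum of squared deviations = 50
Step 4: Population variance = 50 / 5 = 10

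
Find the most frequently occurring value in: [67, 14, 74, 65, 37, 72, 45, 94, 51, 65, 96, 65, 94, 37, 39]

65

Step 1: Count the frequency of each value:
  14: appears 1 time(s)
  37: appears 2 time(s)
  39: appears 1 time(s)
  45: appears 1 time(s)
  51: appears 1 time(s)
  65: appears 3 time(s)
  67: appears 1 time(s)
  72: appears 1 time(s)
  74: appears 1 time(s)
  94: appears 2 time(s)
  96: appears 1 time(s)
Step 2: The value 65 appears most frequently (3 times).
Step 3: Mode = 65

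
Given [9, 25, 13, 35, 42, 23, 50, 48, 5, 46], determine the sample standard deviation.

16.9194

Step 1: Compute the mean: 29.6
Step 2: Sum of squared deviations from the mean: 2576.4
Step 3: Sample variance = 2576.4 / 9 = 286.2667
Step 4: Standard deviation = sqrt(286.2667) = 16.9194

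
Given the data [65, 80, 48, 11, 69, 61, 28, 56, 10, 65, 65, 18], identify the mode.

65

Step 1: Count the frequency of each value:
  10: appears 1 time(s)
  11: appears 1 time(s)
  18: appears 1 time(s)
  28: appears 1 time(s)
  48: appears 1 time(s)
  56: appears 1 time(s)
  61: appears 1 time(s)
  65: appears 3 time(s)
  69: appears 1 time(s)
  80: appears 1 time(s)
Step 2: The value 65 appears most frequently (3 times).
Step 3: Mode = 65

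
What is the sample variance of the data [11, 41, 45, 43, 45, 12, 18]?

260.9048

Step 1: Compute the mean: (11 + 41 + 45 + 43 + 45 + 12 + 18) / 7 = 30.7143
Step 2: Compute squared deviations from the mean:
  (11 - 30.7143)^2 = 388.6531
  (41 - 30.7143)^2 = 105.7959
  (45 - 30.7143)^2 = 204.0816
  (43 - 30.7143)^2 = 150.9388
  (45 - 30.7143)^2 = 204.0816
  (12 - 30.7143)^2 = 350.2245
  (18 - 30.7143)^2 = 161.6531
Step 3: Sum of squared deviations = 1565.4286
Step 4: Sample variance = 1565.4286 / 6 = 260.9048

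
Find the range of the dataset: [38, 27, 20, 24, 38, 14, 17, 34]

24

Step 1: Identify the maximum value: max = 38
Step 2: Identify the minimum value: min = 14
Step 3: Range = max - min = 38 - 14 = 24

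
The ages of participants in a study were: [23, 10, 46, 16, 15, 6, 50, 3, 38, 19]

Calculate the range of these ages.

47

Step 1: Identify the maximum value: max = 50
Step 2: Identify the minimum value: min = 3
Step 3: Range = max - min = 50 - 3 = 47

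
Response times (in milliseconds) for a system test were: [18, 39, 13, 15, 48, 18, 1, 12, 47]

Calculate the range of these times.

47

Step 1: Identify the maximum value: max = 48
Step 2: Identify the minimum value: min = 1
Step 3: Range = max - min = 48 - 1 = 47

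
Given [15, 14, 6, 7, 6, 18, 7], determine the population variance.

21.9592

Step 1: Compute the mean: (15 + 14 + 6 + 7 + 6 + 18 + 7) / 7 = 10.4286
Step 2: Compute squared deviations from the mean:
  (15 - 10.4286)^2 = 20.898
  (14 - 10.4286)^2 = 12.7551
  (6 - 10.4286)^2 = 19.6122
  (7 - 10.4286)^2 = 11.7551
  (6 - 10.4286)^2 = 19.6122
  (18 - 10.4286)^2 = 57.3265
  (7 - 10.4286)^2 = 11.7551
Step 3: Sum of squared deviations = 153.7143
Step 4: Population variance = 153.7143 / 7 = 21.9592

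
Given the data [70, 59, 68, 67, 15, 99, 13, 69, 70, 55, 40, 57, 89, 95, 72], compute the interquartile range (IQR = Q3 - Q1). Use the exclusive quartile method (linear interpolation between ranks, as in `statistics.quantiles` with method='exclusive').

17

Step 1: Sort the data: [13, 15, 40, 55, 57, 59, 67, 68, 69, 70, 70, 72, 89, 95, 99]
Step 2: n = 15
Step 3: Using the exclusive quartile method:
  Q1 = 55
  Q2 (median) = 68
  Q3 = 72
  IQR = Q3 - Q1 = 72 - 55 = 17
Step 4: IQR = 17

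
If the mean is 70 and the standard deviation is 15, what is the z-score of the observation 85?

1

Step 1: Recall the z-score formula: z = (x - mu) / sigma
Step 2: Substitute values: z = (85 - 70) / 15
Step 3: z = 15 / 15 = 1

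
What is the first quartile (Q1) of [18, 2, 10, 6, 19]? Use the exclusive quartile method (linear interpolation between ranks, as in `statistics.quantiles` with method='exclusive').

4

Step 1: Sort the data: [2, 6, 10, 18, 19]
Step 2: n = 5
Step 3: Using the exclusive quartile method:
  Q1 = 4
  Q2 (median) = 10
  Q3 = 18.5
  IQR = Q3 - Q1 = 18.5 - 4 = 14.5
Step 4: Q1 = 4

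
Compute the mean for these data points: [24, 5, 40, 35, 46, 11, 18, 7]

23.25

Step 1: Sum all values: 24 + 5 + 40 + 35 + 46 + 11 + 18 + 7 = 186
Step 2: Count the number of values: n = 8
Step 3: Mean = sum / n = 186 / 8 = 23.25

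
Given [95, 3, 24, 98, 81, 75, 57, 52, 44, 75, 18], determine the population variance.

915.157

Step 1: Compute the mean: (95 + 3 + 24 + 98 + 81 + 75 + 57 + 52 + 44 + 75 + 18) / 11 = 56.5455
Step 2: Compute squared deviations from the mean:
  (95 - 56.5455)^2 = 1478.7521
  (3 - 56.5455)^2 = 2867.1157
  (24 - 56.5455)^2 = 1059.2066
  (98 - 56.5455)^2 = 1718.4793
  (81 - 56.5455)^2 = 598.0248
  (75 - 56.5455)^2 = 340.5702
  (57 - 56.5455)^2 = 0.2066
  (52 - 56.5455)^2 = 20.6612
  (44 - 56.5455)^2 = 157.3884
  (75 - 56.5455)^2 = 340.5702
  (18 - 56.5455)^2 = 1485.7521
Step 3: Sum of squared deviations = 10066.7273
Step 4: Population variance = 10066.7273 / 11 = 915.157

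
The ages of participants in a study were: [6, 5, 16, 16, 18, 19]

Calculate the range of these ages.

14

Step 1: Identify the maximum value: max = 19
Step 2: Identify the minimum value: min = 5
Step 3: Range = max - min = 19 - 5 = 14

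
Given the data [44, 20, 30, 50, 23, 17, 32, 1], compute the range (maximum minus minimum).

49

Step 1: Identify the maximum value: max = 50
Step 2: Identify the minimum value: min = 1
Step 3: Range = max - min = 50 - 1 = 49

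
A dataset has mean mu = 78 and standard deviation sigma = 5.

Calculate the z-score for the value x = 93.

3

Step 1: Recall the z-score formula: z = (x - mu) / sigma
Step 2: Substitute values: z = (93 - 78) / 5
Step 3: z = 15 / 5 = 3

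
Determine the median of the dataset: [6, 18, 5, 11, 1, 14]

8.5

Step 1: Sort the data in ascending order: [1, 5, 6, 11, 14, 18]
Step 2: The number of values is n = 6.
Step 3: Since n is even, the median is the average of positions 3 and 4:
  Median = (6 + 11) / 2 = 8.5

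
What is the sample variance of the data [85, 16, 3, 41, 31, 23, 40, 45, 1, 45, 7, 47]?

571.0909

Step 1: Compute the mean: (85 + 16 + 3 + 41 + 31 + 23 + 40 + 45 + 1 + 45 + 7 + 47) / 12 = 32
Step 2: Compute squared deviations from the mean:
  (85 - 32)^2 = 2809
  (16 - 32)^2 = 256
  (3 - 32)^2 = 841
  (41 - 32)^2 = 81
  (31 - 32)^2 = 1
  (23 - 32)^2 = 81
  (40 - 32)^2 = 64
  (45 - 32)^2 = 169
  (1 - 32)^2 = 961
  (45 - 32)^2 = 169
  (7 - 32)^2 = 625
  (47 - 32)^2 = 225
Step 3: Sum of squared deviations = 6282
Step 4: Sample variance = 6282 / 11 = 571.0909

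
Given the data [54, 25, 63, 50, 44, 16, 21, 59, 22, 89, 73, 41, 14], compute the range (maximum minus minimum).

75

Step 1: Identify the maximum value: max = 89
Step 2: Identify the minimum value: min = 14
Step 3: Range = max - min = 89 - 14 = 75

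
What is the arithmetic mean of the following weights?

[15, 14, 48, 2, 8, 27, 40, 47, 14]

23.8889

Step 1: Sum all values: 15 + 14 + 48 + 2 + 8 + 27 + 40 + 47 + 14 = 215
Step 2: Count the number of values: n = 9
Step 3: Mean = sum / n = 215 / 9 = 23.8889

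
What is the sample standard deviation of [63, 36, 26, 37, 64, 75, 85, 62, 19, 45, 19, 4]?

25.2459

Step 1: Compute the mean: 44.5833
Step 2: Sum of squared deviations from the mean: 7010.9167
Step 3: Sample variance = 7010.9167 / 11 = 637.3561
Step 4: Standard deviation = sqrt(637.3561) = 25.2459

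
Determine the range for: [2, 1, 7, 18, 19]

18

Step 1: Identify the maximum value: max = 19
Step 2: Identify the minimum value: min = 1
Step 3: Range = max - min = 19 - 1 = 18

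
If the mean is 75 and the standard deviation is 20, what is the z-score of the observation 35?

-2

Step 1: Recall the z-score formula: z = (x - mu) / sigma
Step 2: Substitute values: z = (35 - 75) / 20
Step 3: z = -40 / 20 = -2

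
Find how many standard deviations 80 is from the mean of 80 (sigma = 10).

0

Step 1: Recall the z-score formula: z = (x - mu) / sigma
Step 2: Substitute values: z = (80 - 80) / 10
Step 3: z = 0 / 10 = 0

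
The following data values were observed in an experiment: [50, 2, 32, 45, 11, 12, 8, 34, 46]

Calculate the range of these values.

48

Step 1: Identify the maximum value: max = 50
Step 2: Identify the minimum value: min = 2
Step 3: Range = max - min = 50 - 2 = 48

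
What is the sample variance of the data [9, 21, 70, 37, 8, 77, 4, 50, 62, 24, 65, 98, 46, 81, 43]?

848.0952

Step 1: Compute the mean: (9 + 21 + 70 + 37 + 8 + 77 + 4 + 50 + 62 + 24 + 65 + 98 + 46 + 81 + 43) / 15 = 46.3333
Step 2: Compute squared deviations from the mean:
  (9 - 46.3333)^2 = 1393.7778
  (21 - 46.3333)^2 = 641.7778
  (70 - 46.3333)^2 = 560.1111
  (37 - 46.3333)^2 = 87.1111
  (8 - 46.3333)^2 = 1469.4444
  (77 - 46.3333)^2 = 940.4444
  (4 - 46.3333)^2 = 1792.1111
  (50 - 46.3333)^2 = 13.4444
  (62 - 46.3333)^2 = 245.4444
  (24 - 46.3333)^2 = 498.7778
  (65 - 46.3333)^2 = 348.4444
  (98 - 46.3333)^2 = 2669.4444
  (46 - 46.3333)^2 = 0.1111
  (81 - 46.3333)^2 = 1201.7778
  (43 - 46.3333)^2 = 11.1111
Step 3: Sum of squared deviations = 11873.3333
Step 4: Sample variance = 11873.3333 / 14 = 848.0952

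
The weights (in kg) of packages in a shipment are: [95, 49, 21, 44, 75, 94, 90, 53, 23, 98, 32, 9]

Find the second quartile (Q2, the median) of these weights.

51

Step 1: Sort the data: [9, 21, 23, 32, 44, 49, 53, 75, 90, 94, 95, 98]
Step 2: n = 12
Step 3: Q2 is the median. Since n is even, it is the average of the values at positions 6 and 7:
  Q2 = (49 + 53) / 2 = 51
Step 4: Q2 = 51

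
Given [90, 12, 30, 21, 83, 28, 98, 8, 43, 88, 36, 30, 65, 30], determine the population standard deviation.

29.9247

Step 1: Compute the mean: 47.2857
Step 2: Sum of squared deviations from the mean: 12536.8571
Step 3: Population variance = 12536.8571 / 14 = 895.4898
Step 4: Standard deviation = sqrt(895.4898) = 29.9247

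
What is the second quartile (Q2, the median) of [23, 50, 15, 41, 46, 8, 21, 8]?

22

Step 1: Sort the data: [8, 8, 15, 21, 23, 41, 46, 50]
Step 2: n = 8
Step 3: Q2 is the median. Since n is even, it is the average of the values at positions 4 and 5:
  Q2 = (21 + 23) / 2 = 22
Step 4: Q2 = 22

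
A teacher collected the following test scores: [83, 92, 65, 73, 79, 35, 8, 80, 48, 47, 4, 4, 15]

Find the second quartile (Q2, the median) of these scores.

48

Step 1: Sort the data: [4, 4, 8, 15, 35, 47, 48, 65, 73, 79, 80, 83, 92]
Step 2: n = 13
Step 3: Q2 is the median. Since n is odd, it is the middle value at position 7: 48
Step 4: Q2 = 48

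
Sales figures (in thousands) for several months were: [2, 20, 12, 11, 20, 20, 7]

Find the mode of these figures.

20

Step 1: Count the frequency of each value:
  2: appears 1 time(s)
  7: appears 1 time(s)
  11: appears 1 time(s)
  12: appears 1 time(s)
  20: appears 3 time(s)
Step 2: The value 20 appears most frequently (3 times).
Step 3: Mode = 20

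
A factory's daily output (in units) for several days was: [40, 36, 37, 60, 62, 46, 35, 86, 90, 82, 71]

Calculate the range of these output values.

55

Step 1: Identify the maximum value: max = 90
Step 2: Identify the minimum value: min = 35
Step 3: Range = max - min = 90 - 35 = 55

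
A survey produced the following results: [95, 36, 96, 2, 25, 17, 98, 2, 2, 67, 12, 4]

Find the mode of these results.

2

Step 1: Count the frequency of each value:
  2: appears 3 time(s)
  4: appears 1 time(s)
  12: appears 1 time(s)
  17: appears 1 time(s)
  25: appears 1 time(s)
  36: appears 1 time(s)
  67: appears 1 time(s)
  95: appears 1 time(s)
  96: appears 1 time(s)
  98: appears 1 time(s)
Step 2: The value 2 appears most frequently (3 times).
Step 3: Mode = 2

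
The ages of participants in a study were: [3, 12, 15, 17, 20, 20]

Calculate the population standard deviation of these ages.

5.8523

Step 1: Compute the mean: 14.5
Step 2: Sum of squared deviations from the mean: 205.5
Step 3: Population variance = 205.5 / 6 = 34.25
Step 4: Standard deviation = sqrt(34.25) = 5.8523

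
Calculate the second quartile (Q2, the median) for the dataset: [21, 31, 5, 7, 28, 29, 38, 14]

24.5

Step 1: Sort the data: [5, 7, 14, 21, 28, 29, 31, 38]
Step 2: n = 8
Step 3: Q2 is the median. Since n is even, it is the average of the values at positions 4 and 5:
  Q2 = (21 + 28) / 2 = 24.5
Step 4: Q2 = 24.5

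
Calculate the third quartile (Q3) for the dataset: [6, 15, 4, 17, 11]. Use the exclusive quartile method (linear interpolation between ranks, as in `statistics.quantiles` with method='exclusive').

16

Step 1: Sort the data: [4, 6, 11, 15, 17]
Step 2: n = 5
Step 3: Using the exclusive quartile method:
  Q1 = 5
  Q2 (median) = 11
  Q3 = 16
  IQR = Q3 - Q1 = 16 - 5 = 11
Step 4: Q3 = 16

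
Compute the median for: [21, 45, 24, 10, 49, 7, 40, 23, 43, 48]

32

Step 1: Sort the data in ascending order: [7, 10, 21, 23, 24, 40, 43, 45, 48, 49]
Step 2: The number of values is n = 10.
Step 3: Since n is even, the median is the average of positions 5 and 6:
  Median = (24 + 40) / 2 = 32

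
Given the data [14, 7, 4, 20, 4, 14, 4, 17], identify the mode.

4

Step 1: Count the frequency of each value:
  4: appears 3 time(s)
  7: appears 1 time(s)
  14: appears 2 time(s)
  17: appears 1 time(s)
  20: appears 1 time(s)
Step 2: The value 4 appears most frequently (3 times).
Step 3: Mode = 4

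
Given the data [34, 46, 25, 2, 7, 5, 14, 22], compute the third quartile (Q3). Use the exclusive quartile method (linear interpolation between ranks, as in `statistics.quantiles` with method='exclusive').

31.75

Step 1: Sort the data: [2, 5, 7, 14, 22, 25, 34, 46]
Step 2: n = 8
Step 3: Using the exclusive quartile method:
  Q1 = 5.5
  Q2 (median) = 18
  Q3 = 31.75
  IQR = Q3 - Q1 = 31.75 - 5.5 = 26.25
Step 4: Q3 = 31.75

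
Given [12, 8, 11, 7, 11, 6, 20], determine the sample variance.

21.9048

Step 1: Compute the mean: (12 + 8 + 11 + 7 + 11 + 6 + 20) / 7 = 10.7143
Step 2: Compute squared deviations from the mean:
  (12 - 10.7143)^2 = 1.6531
  (8 - 10.7143)^2 = 7.3673
  (11 - 10.7143)^2 = 0.0816
  (7 - 10.7143)^2 = 13.7959
  (11 - 10.7143)^2 = 0.0816
  (6 - 10.7143)^2 = 22.2245
  (20 - 10.7143)^2 = 86.2245
Step 3: Sum of squared deviations = 131.4286
Step 4: Sample variance = 131.4286 / 6 = 21.9048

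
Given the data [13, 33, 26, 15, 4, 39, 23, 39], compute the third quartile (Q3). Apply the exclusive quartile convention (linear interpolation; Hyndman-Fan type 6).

37.5

Step 1: Sort the data: [4, 13, 15, 23, 26, 33, 39, 39]
Step 2: n = 8
Step 3: Using the exclusive quartile method:
  Q1 = 13.5
  Q2 (median) = 24.5
  Q3 = 37.5
  IQR = Q3 - Q1 = 37.5 - 13.5 = 24
Step 4: Q3 = 37.5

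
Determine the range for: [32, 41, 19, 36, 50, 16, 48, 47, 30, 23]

34

Step 1: Identify the maximum value: max = 50
Step 2: Identify the minimum value: min = 16
Step 3: Range = max - min = 50 - 16 = 34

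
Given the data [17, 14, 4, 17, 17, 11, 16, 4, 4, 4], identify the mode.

4

Step 1: Count the frequency of each value:
  4: appears 4 time(s)
  11: appears 1 time(s)
  14: appears 1 time(s)
  16: appears 1 time(s)
  17: appears 3 time(s)
Step 2: The value 4 appears most frequently (4 times).
Step 3: Mode = 4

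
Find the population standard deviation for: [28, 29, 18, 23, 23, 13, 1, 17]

8.5

Step 1: Compute the mean: 19
Step 2: Sum of squared deviations from the mean: 578
Step 3: Population variance = 578 / 8 = 72.25
Step 4: Standard deviation = sqrt(72.25) = 8.5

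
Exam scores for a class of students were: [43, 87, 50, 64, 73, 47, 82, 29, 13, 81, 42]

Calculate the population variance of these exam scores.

515.7025

Step 1: Compute the mean: (43 + 87 + 50 + 64 + 73 + 47 + 82 + 29 + 13 + 81 + 42) / 11 = 55.5455
Step 2: Compute squared deviations from the mean:
  (43 - 55.5455)^2 = 157.3884
  (87 - 55.5455)^2 = 989.3884
  (50 - 55.5455)^2 = 30.7521
  (64 - 55.5455)^2 = 71.4793
  (73 - 55.5455)^2 = 304.6612
  (47 - 55.5455)^2 = 73.0248
  (82 - 55.5455)^2 = 699.843
  (29 - 55.5455)^2 = 704.6612
  (13 - 55.5455)^2 = 1810.1157
  (81 - 55.5455)^2 = 647.9339
  (42 - 55.5455)^2 = 183.4793
Step 3: Sum of squared deviations = 5672.7273
Step 4: Population variance = 5672.7273 / 11 = 515.7025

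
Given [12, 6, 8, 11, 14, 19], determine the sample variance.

21.0667

Step 1: Compute the mean: (12 + 6 + 8 + 11 + 14 + 19) / 6 = 11.6667
Step 2: Compute squared deviations from the mean:
  (12 - 11.6667)^2 = 0.1111
  (6 - 11.6667)^2 = 32.1111
  (8 - 11.6667)^2 = 13.4444
  (11 - 11.6667)^2 = 0.4444
  (14 - 11.6667)^2 = 5.4444
  (19 - 11.6667)^2 = 53.7778
Step 3: Sum of squared deviations = 105.3333
Step 4: Sample variance = 105.3333 / 5 = 21.0667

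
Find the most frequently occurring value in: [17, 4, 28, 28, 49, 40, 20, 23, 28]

28

Step 1: Count the frequency of each value:
  4: appears 1 time(s)
  17: appears 1 time(s)
  20: appears 1 time(s)
  23: appears 1 time(s)
  28: appears 3 time(s)
  40: appears 1 time(s)
  49: appears 1 time(s)
Step 2: The value 28 appears most frequently (3 times).
Step 3: Mode = 28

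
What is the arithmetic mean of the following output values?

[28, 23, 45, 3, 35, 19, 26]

25.5714

Step 1: Sum all values: 28 + 23 + 45 + 3 + 35 + 19 + 26 = 179
Step 2: Count the number of values: n = 7
Step 3: Mean = sum / n = 179 / 7 = 25.5714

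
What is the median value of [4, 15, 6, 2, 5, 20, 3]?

5

Step 1: Sort the data in ascending order: [2, 3, 4, 5, 6, 15, 20]
Step 2: The number of values is n = 7.
Step 3: Since n is odd, the median is the middle value at position 4: 5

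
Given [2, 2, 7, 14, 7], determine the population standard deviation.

4.4091

Step 1: Compute the mean: 6.4
Step 2: Sum of squared deviations from the mean: 97.2
Step 3: Population variance = 97.2 / 5 = 19.44
Step 4: Standard deviation = sqrt(19.44) = 4.4091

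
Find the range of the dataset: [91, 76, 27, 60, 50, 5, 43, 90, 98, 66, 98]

93

Step 1: Identify the maximum value: max = 98
Step 2: Identify the minimum value: min = 5
Step 3: Range = max - min = 98 - 5 = 93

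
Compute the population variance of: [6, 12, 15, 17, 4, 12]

21.3333

Step 1: Compute the mean: (6 + 12 + 15 + 17 + 4 + 12) / 6 = 11
Step 2: Compute squared deviations from the mean:
  (6 - 11)^2 = 25
  (12 - 11)^2 = 1
  (15 - 11)^2 = 16
  (17 - 11)^2 = 36
  (4 - 11)^2 = 49
  (12 - 11)^2 = 1
Step 3: Sum of squared deviations = 128
Step 4: Population variance = 128 / 6 = 21.3333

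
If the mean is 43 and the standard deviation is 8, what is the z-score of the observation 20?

-2.875

Step 1: Recall the z-score formula: z = (x - mu) / sigma
Step 2: Substitute values: z = (20 - 43) / 8
Step 3: z = -23 / 8 = -2.875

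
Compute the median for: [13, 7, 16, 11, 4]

11

Step 1: Sort the data in ascending order: [4, 7, 11, 13, 16]
Step 2: The number of values is n = 5.
Step 3: Since n is odd, the median is the middle value at position 3: 11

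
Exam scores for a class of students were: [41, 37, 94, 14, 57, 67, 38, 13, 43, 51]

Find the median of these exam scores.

42

Step 1: Sort the data in ascending order: [13, 14, 37, 38, 41, 43, 51, 57, 67, 94]
Step 2: The number of values is n = 10.
Step 3: Since n is even, the median is the average of positions 5 and 6:
  Median = (41 + 43) / 2 = 42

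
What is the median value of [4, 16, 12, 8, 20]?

12

Step 1: Sort the data in ascending order: [4, 8, 12, 16, 20]
Step 2: The number of values is n = 5.
Step 3: Since n is odd, the median is the middle value at position 3: 12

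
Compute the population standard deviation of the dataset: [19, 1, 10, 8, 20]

7.1162

Step 1: Compute the mean: 11.6
Step 2: Sum of squared deviations from the mean: 253.2
Step 3: Population variance = 253.2 / 5 = 50.64
Step 4: Standard deviation = sqrt(50.64) = 7.1162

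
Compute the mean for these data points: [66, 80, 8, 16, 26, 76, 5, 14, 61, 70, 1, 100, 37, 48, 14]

41.4667

Step 1: Sum all values: 66 + 80 + 8 + 16 + 26 + 76 + 5 + 14 + 61 + 70 + 1 + 100 + 37 + 48 + 14 = 622
Step 2: Count the number of values: n = 15
Step 3: Mean = sum / n = 622 / 15 = 41.4667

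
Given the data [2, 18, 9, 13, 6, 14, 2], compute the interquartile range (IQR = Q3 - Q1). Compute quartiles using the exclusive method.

12

Step 1: Sort the data: [2, 2, 6, 9, 13, 14, 18]
Step 2: n = 7
Step 3: Using the exclusive quartile method:
  Q1 = 2
  Q2 (median) = 9
  Q3 = 14
  IQR = Q3 - Q1 = 14 - 2 = 12
Step 4: IQR = 12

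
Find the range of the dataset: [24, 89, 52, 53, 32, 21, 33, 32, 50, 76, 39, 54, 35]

68

Step 1: Identify the maximum value: max = 89
Step 2: Identify the minimum value: min = 21
Step 3: Range = max - min = 89 - 21 = 68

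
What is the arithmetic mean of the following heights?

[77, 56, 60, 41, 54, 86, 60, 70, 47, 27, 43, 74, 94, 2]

56.5

Step 1: Sum all values: 77 + 56 + 60 + 41 + 54 + 86 + 60 + 70 + 47 + 27 + 43 + 74 + 94 + 2 = 791
Step 2: Count the number of values: n = 14
Step 3: Mean = sum / n = 791 / 14 = 56.5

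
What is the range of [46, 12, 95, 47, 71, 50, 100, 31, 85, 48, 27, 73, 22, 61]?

88

Step 1: Identify the maximum value: max = 100
Step 2: Identify the minimum value: min = 12
Step 3: Range = max - min = 100 - 12 = 88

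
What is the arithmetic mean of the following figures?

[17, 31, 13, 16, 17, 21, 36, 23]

21.75

Step 1: Sum all values: 17 + 31 + 13 + 16 + 17 + 21 + 36 + 23 = 174
Step 2: Count the number of values: n = 8
Step 3: Mean = sum / n = 174 / 8 = 21.75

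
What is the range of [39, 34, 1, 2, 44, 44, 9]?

43

Step 1: Identify the maximum value: max = 44
Step 2: Identify the minimum value: min = 1
Step 3: Range = max - min = 44 - 1 = 43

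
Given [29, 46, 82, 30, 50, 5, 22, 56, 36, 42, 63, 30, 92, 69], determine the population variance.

536.8163

Step 1: Compute the mean: (29 + 46 + 82 + 30 + 50 + 5 + 22 + 56 + 36 + 42 + 63 + 30 + 92 + 69) / 14 = 46.5714
Step 2: Compute squared deviations from the mean:
  (29 - 46.5714)^2 = 308.7551
  (46 - 46.5714)^2 = 0.3265
  (82 - 46.5714)^2 = 1255.1837
  (30 - 46.5714)^2 = 274.6122
  (50 - 46.5714)^2 = 11.7551
  (5 - 46.5714)^2 = 1728.1837
  (22 - 46.5714)^2 = 603.7551
  (56 - 46.5714)^2 = 88.898
  (36 - 46.5714)^2 = 111.7551
  (42 - 46.5714)^2 = 20.898
  (63 - 46.5714)^2 = 269.898
  (30 - 46.5714)^2 = 274.6122
  (92 - 46.5714)^2 = 2063.7551
  (69 - 46.5714)^2 = 503.0408
Step 3: Sum of squared deviations = 7515.4286
Step 4: Population variance = 7515.4286 / 14 = 536.8163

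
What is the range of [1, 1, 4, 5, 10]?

9

Step 1: Identify the maximum value: max = 10
Step 2: Identify the minimum value: min = 1
Step 3: Range = max - min = 10 - 1 = 9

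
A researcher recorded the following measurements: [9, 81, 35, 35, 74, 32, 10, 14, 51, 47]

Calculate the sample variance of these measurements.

627.0667

Step 1: Compute the mean: (9 + 81 + 35 + 35 + 74 + 32 + 10 + 14 + 51 + 47) / 10 = 38.8
Step 2: Compute squared deviations from the mean:
  (9 - 38.8)^2 = 888.04
  (81 - 38.8)^2 = 1780.84
  (35 - 38.8)^2 = 14.44
  (35 - 38.8)^2 = 14.44
  (74 - 38.8)^2 = 1239.04
  (32 - 38.8)^2 = 46.24
  (10 - 38.8)^2 = 829.44
  (14 - 38.8)^2 = 615.04
  (51 - 38.8)^2 = 148.84
  (47 - 38.8)^2 = 67.24
Step 3: Sum of squared deviations = 5643.6
Step 4: Sample variance = 5643.6 / 9 = 627.0667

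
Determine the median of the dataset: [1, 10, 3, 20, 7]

7

Step 1: Sort the data in ascending order: [1, 3, 7, 10, 20]
Step 2: The number of values is n = 5.
Step 3: Since n is odd, the median is the middle value at position 3: 7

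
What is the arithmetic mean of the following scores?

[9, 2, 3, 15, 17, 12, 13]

10.1429

Step 1: Sum all values: 9 + 2 + 3 + 15 + 17 + 12 + 13 = 71
Step 2: Count the number of values: n = 7
Step 3: Mean = sum / n = 71 / 7 = 10.1429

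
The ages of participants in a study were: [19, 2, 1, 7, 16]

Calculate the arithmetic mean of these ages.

9

Step 1: Sum all values: 19 + 2 + 1 + 7 + 16 = 45
Step 2: Count the number of values: n = 5
Step 3: Mean = sum / n = 45 / 5 = 9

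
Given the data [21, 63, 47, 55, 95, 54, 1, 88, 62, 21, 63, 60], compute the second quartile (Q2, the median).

57.5

Step 1: Sort the data: [1, 21, 21, 47, 54, 55, 60, 62, 63, 63, 88, 95]
Step 2: n = 12
Step 3: Q2 is the median. Since n is even, it is the average of the values at positions 6 and 7:
  Q2 = (55 + 60) / 2 = 57.5
Step 4: Q2 = 57.5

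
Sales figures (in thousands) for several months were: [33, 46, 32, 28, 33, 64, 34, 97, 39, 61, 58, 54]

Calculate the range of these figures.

69

Step 1: Identify the maximum value: max = 97
Step 2: Identify the minimum value: min = 28
Step 3: Range = max - min = 97 - 28 = 69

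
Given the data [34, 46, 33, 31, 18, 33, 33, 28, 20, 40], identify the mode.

33

Step 1: Count the frequency of each value:
  18: appears 1 time(s)
  20: appears 1 time(s)
  28: appears 1 time(s)
  31: appears 1 time(s)
  33: appears 3 time(s)
  34: appears 1 time(s)
  40: appears 1 time(s)
  46: appears 1 time(s)
Step 2: The value 33 appears most frequently (3 times).
Step 3: Mode = 33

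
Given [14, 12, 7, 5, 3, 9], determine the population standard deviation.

3.8152

Step 1: Compute the mean: 8.3333
Step 2: Sum of squared deviations from the mean: 87.3333
Step 3: Population variance = 87.3333 / 6 = 14.5556
Step 4: Standard deviation = sqrt(14.5556) = 3.8152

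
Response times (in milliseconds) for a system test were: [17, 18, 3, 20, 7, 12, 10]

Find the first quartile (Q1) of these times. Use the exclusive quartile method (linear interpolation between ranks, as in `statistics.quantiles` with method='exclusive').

7

Step 1: Sort the data: [3, 7, 10, 12, 17, 18, 20]
Step 2: n = 7
Step 3: Using the exclusive quartile method:
  Q1 = 7
  Q2 (median) = 12
  Q3 = 18
  IQR = Q3 - Q1 = 18 - 7 = 11
Step 4: Q1 = 7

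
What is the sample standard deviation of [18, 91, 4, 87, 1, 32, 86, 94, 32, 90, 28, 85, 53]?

36.0427

Step 1: Compute the mean: 53.9231
Step 2: Sum of squared deviations from the mean: 15588.9231
Step 3: Sample variance = 15588.9231 / 12 = 1299.0769
Step 4: Standard deviation = sqrt(1299.0769) = 36.0427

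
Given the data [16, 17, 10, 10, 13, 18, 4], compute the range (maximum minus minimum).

14

Step 1: Identify the maximum value: max = 18
Step 2: Identify the minimum value: min = 4
Step 3: Range = max - min = 18 - 4 = 14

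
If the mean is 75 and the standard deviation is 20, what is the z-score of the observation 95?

1

Step 1: Recall the z-score formula: z = (x - mu) / sigma
Step 2: Substitute values: z = (95 - 75) / 20
Step 3: z = 20 / 20 = 1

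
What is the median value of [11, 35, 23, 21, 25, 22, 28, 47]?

24

Step 1: Sort the data in ascending order: [11, 21, 22, 23, 25, 28, 35, 47]
Step 2: The number of values is n = 8.
Step 3: Since n is even, the median is the average of positions 4 and 5:
  Median = (23 + 25) / 2 = 24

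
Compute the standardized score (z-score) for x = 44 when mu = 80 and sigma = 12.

-3

Step 1: Recall the z-score formula: z = (x - mu) / sigma
Step 2: Substitute values: z = (44 - 80) / 12
Step 3: z = -36 / 12 = -3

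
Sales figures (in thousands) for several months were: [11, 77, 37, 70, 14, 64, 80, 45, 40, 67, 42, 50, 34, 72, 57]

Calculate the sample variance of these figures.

462.2381

Step 1: Compute the mean: (11 + 77 + 37 + 70 + 14 + 64 + 80 + 45 + 40 + 67 + 42 + 50 + 34 + 72 + 57) / 15 = 50.6667
Step 2: Compute squared deviations from the mean:
  (11 - 50.6667)^2 = 1573.4444
  (77 - 50.6667)^2 = 693.4444
  (37 - 50.6667)^2 = 186.7778
  (70 - 50.6667)^2 = 373.7778
  (14 - 50.6667)^2 = 1344.4444
  (64 - 50.6667)^2 = 177.7778
  (80 - 50.6667)^2 = 860.4444
  (45 - 50.6667)^2 = 32.1111
  (40 - 50.6667)^2 = 113.7778
  (67 - 50.6667)^2 = 266.7778
  (42 - 50.6667)^2 = 75.1111
  (50 - 50.6667)^2 = 0.4444
  (34 - 50.6667)^2 = 277.7778
  (72 - 50.6667)^2 = 455.1111
  (57 - 50.6667)^2 = 40.1111
Step 3: Sum of squared deviations = 6471.3333
Step 4: Sample variance = 6471.3333 / 14 = 462.2381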